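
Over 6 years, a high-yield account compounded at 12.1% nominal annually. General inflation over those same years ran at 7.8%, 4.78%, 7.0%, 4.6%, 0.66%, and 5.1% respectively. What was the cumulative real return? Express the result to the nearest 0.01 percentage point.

48.38%

Cumulative inflation factor: 1.078 × 1.0478 × 1.070 × 1.046 × 1.0066 × 1.051 ≈ 1.33743.
Nominal growth factor: 1.98442. Real growth factor = 1.98442 / 1.33743 ≈ 1.48375.
Total real return ≈ 48.3752%.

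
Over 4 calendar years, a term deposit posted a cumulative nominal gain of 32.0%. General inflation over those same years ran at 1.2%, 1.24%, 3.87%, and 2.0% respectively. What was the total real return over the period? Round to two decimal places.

Cumulative inflation factor: 1.012 × 1.0124 × 1.0387 × 1.020 ≈ 1.08548.
Nominal growth factor: 1.32000. Real growth factor = 1.32000 / 1.08548 ≈ 1.21605.
Total real return ≈ 21.6049%.

21.60%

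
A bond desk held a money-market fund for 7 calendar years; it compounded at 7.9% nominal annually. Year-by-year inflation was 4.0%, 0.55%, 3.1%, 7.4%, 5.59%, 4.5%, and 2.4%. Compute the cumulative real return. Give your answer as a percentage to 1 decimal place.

Cumulative inflation factor: 1.040 × 1.0055 × 1.031 × 1.074 × 1.0559 × 1.045 × 1.024 ≈ 1.30833.
Nominal growth factor: 1.70275. Real growth factor = 1.70275 / 1.30833 ≈ 1.30147.
Total real return ≈ 30.1466%.

30.1%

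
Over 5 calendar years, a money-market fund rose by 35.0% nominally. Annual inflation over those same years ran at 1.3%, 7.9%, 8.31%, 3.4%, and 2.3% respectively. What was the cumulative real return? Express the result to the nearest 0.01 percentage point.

7.80%

Cumulative inflation factor: 1.013 × 1.079 × 1.0831 × 1.034 × 1.023 ≈ 1.25226.
Nominal growth factor: 1.35000. Real growth factor = 1.35000 / 1.25226 ≈ 1.07805.
Total real return ≈ 7.8048%.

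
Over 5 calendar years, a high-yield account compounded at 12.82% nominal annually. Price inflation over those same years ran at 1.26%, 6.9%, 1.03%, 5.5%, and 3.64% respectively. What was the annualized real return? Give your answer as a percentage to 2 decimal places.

Cumulative inflation factor: 1.0126 × 1.069 × 1.0103 × 1.055 × 1.0364 ≈ 1.19577.
Nominal growth factor: 1.82781. Real growth factor = 1.82781 / 1.19577 ≈ 1.52857.
Annualized: 1.52857^(1/5) − 1 ≈ 0.08857.

8.86%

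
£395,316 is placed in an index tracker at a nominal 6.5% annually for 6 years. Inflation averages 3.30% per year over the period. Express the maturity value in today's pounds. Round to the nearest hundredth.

£474,722.82

Nominal value at maturity: £395,316 × (1 + 6.5%)^6 ≈ £576,822.30.
Price-level factor over 6 years: (1 + 3.30%)^6 ≈ 1.2150717649.
Dividing the nominal maturity value by the price-level factor gives the value in today's money.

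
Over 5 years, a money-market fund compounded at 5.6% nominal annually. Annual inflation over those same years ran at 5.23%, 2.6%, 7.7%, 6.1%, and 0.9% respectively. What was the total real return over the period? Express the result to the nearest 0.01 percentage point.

Cumulative inflation factor: 1.0523 × 1.026 × 1.077 × 1.061 × 1.009 ≈ 1.24483.
Nominal growth factor: 1.31317. Real growth factor = 1.31317 / 1.24483 ≈ 1.05490.
Total real return ≈ 5.4898%.

5.49%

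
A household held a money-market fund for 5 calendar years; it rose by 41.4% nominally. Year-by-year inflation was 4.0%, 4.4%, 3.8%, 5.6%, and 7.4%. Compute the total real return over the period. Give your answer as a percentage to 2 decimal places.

Cumulative inflation factor: 1.040 × 1.044 × 1.038 × 1.056 × 1.074 ≈ 1.27820.
Nominal growth factor: 1.41400. Real growth factor = 1.41400 / 1.27820 ≈ 1.10624.
Total real return ≈ 10.6242%.

10.62%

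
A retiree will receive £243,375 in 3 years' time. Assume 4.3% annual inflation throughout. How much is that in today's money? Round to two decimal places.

Price-level factor over 3 years: (1 + 4.3%)^3 = 1.134626507.
Purchasing power today: £243,375 divided by that factor.

£214,497.90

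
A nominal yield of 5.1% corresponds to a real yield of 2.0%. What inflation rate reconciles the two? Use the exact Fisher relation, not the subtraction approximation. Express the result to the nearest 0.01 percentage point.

From (1+r_nom) = (1+r_real)(1+π), we get 1+π = (1 + 5.1%)/(1 + 2.0%) = 1.051/1.020 ≈ 1.03039.
So π ≈ 3.0392%.

3.04%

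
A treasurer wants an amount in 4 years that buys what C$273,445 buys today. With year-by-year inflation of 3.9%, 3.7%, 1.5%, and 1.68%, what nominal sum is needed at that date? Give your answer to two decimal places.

Cumulative price-level factor: 1.039 × 1.037 × 1.015 × 1.0168 ≈ 1.1119772030.
The nominal amount required is C$273,445 scaled up by that factor.

C$304,064.61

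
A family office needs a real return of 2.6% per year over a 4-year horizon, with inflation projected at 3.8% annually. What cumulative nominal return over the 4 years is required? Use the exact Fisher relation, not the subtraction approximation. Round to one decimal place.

Required annual nominal rate: (1+2.6%)(1+3.8%) − 1 = 6.4988%.
Cumulative over 4 years: (1 + 0.064988)^4 − 1 ≈ 0.28641.

28.6%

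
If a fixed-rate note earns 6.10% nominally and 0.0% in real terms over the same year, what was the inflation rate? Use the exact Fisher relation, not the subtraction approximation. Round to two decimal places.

From (1+r_nom) = (1+r_real)(1+π), we get 1+π = (1 + 6.10%)/(1 + 0.0%) = 1.0610/1.000 ≈ 1.06100.
So π ≈ 6.1000%.

6.10%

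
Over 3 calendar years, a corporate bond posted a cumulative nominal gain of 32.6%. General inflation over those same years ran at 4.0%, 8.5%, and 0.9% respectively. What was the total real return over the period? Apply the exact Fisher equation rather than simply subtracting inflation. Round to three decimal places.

16.463%

Cumulative inflation factor: 1.040 × 1.085 × 1.009 ≈ 1.13856.
Nominal growth factor: 1.32600. Real growth factor = 1.32600 / 1.13856 ≈ 1.16463.
Total real return ≈ 16.4634%.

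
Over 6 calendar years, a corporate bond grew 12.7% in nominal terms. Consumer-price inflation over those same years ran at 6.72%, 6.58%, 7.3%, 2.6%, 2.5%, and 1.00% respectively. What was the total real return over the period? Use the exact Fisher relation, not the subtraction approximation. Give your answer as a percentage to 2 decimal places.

-13.06%

Cumulative inflation factor: 1.0672 × 1.0658 × 1.073 × 1.026 × 1.025 × 1.0100 ≈ 1.29632.
Nominal growth factor: 1.12700. Real growth factor = 1.12700 / 1.29632 ≈ 0.86938.
Total real return ≈ -13.0619%.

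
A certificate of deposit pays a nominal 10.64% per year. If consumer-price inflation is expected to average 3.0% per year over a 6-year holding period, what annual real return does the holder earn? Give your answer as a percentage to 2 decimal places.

7.42%

With constant rates the annual real return is the same each year: (1+10.64%)/(1+3.0%) − 1 = 0.07417.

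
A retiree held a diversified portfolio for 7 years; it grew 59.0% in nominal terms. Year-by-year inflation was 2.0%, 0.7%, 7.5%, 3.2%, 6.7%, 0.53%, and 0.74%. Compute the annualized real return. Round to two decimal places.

3.72%

Cumulative inflation factor: 1.020 × 1.007 × 1.075 × 1.032 × 1.067 × 1.0053 × 1.0074 ≈ 1.23135.
Nominal growth factor: 1.59000. Real growth factor = 1.59000 / 1.23135 ≈ 1.29127.
Annualized: 1.29127^(1/7) − 1 ≈ 0.03719.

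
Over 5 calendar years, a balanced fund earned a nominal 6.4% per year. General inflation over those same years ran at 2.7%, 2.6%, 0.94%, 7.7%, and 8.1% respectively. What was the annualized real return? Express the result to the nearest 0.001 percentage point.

1.948%

Cumulative inflation factor: 1.027 × 1.026 × 1.0094 × 1.077 × 1.081 ≈ 1.23829.
Nominal growth factor: 1.36367. Real growth factor = 1.36367 / 1.23829 ≈ 1.10125.
Annualized: 1.10125^(1/5) − 1 ≈ 0.01948.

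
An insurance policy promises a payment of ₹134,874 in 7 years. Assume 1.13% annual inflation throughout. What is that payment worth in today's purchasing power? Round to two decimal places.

Price-level factor over 7 years: (1 + 1.13%)^7 ≈ 1.0818325659.
Purchasing power today: ₹134,874 divided by that factor.

₹124,671.79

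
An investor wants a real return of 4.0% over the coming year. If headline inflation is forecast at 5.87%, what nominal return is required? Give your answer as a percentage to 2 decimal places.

By the Fisher equation, 1 + r_nom = (1 + 4.0%)(1 + 5.87%) = 1.040 × 1.0587 = 1.101048.
So r_nom = 10.1048%.

10.10%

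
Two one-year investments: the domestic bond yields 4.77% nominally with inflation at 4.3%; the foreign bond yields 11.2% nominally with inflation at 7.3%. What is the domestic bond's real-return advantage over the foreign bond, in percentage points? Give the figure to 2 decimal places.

The domestic bond real return: 1.0477/1.043 − 1 = 0.451%.
The foreign bond real return: 1.112/1.073 − 1 = 3.635%.
Difference: 0.451 − 3.635 = -3.184 pp.

-3.18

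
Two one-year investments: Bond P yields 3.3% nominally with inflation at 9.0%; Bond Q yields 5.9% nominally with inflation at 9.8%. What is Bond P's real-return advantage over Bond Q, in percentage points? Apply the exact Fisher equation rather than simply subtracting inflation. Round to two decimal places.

-1.68

Bond P real return: 1.033/1.090 − 1 = -5.229%.
Bond Q real return: 1.059/1.098 − 1 = -3.552%.
Difference: -5.229 − (-3.552) = -1.677 pp.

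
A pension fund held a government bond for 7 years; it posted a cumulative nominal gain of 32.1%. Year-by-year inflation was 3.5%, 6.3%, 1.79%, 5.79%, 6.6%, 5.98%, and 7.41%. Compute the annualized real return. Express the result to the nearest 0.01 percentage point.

Cumulative inflation factor: 1.035 × 1.063 × 1.0179 × 1.0579 × 1.066 × 1.0598 × 1.0741 ≈ 1.43764.
Nominal growth factor: 1.32100. Real growth factor = 1.32100 / 1.43764 ≈ 0.91887.
Annualized: 0.91887^(1/7) − 1 ≈ -0.01201.

-1.20%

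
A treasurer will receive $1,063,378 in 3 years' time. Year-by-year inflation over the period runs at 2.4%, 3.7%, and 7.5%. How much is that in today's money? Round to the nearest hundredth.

$931,537.82

Price-level factor over 3 years: 1.024 × 1.037 × 1.075 = 1.1415296.
Purchasing power today: $1,063,378 divided by that factor.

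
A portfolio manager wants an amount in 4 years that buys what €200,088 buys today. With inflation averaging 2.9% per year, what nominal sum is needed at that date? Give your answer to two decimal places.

Cumulative price-level factor: (1+2.9%)^4 ≈ 1.1211442633.
The nominal amount required is €200,088 scaled up by that factor.

€224,327.51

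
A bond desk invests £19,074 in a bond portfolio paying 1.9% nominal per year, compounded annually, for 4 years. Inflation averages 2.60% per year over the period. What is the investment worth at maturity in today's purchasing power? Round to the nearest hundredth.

£18,558.76

Nominal value at maturity: £19,074 × (1 + 1.9%)^4 ≈ £20,565.46.
Price-level factor over 4 years: (1 + 2.60%)^4 ≈ 1.1081267610.
The maturity value deflated by that factor is the answer in today's purchasing power.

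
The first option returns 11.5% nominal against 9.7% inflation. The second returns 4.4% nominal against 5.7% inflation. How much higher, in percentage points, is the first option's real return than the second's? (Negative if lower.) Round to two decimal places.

The first option real return: 1.115/1.097 − 1 = 1.641%.
The second real return: 1.044/1.057 − 1 = -1.230%.
Difference: 1.641 − (-1.230) = 2.871 pp.

2.87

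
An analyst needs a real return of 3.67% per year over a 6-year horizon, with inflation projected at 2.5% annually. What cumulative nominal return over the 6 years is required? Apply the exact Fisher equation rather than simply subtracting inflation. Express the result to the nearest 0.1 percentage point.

44.0%

Required annual nominal rate: (1+3.67%)(1+2.5%) − 1 = 6.26175%.
Cumulative over 6 years: (1 + 0.0626175)^6 − 1 ≈ 0.43967.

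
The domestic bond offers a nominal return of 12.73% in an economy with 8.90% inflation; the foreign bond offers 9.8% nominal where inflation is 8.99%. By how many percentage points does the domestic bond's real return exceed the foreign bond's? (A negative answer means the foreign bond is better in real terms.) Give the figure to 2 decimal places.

2.77

The domestic bond real return: 1.1273/1.0890 − 1 = 3.517%.
The foreign bond real return: 1.098/1.0899 − 1 = 0.743%.
Difference: 3.517 − 0.743 = 2.774 pp.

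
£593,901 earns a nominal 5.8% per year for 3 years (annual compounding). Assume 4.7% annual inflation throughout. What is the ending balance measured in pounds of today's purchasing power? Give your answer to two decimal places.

Nominal value at maturity: £593,901 × (1 + 5.8%)^3 ≈ £703,349.30.
Price-level factor over 3 years: (1 + 4.7%)^3 = 1.147730823.
Dividing the nominal maturity value by the price-level factor gives the value in today's money.

£612,817.30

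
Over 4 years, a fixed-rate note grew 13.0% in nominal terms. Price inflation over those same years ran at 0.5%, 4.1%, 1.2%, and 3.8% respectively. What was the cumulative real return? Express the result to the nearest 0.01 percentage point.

Cumulative inflation factor: 1.005 × 1.041 × 1.012 × 1.038 ≈ 1.09899.
Nominal growth factor: 1.13000. Real growth factor = 1.13000 / 1.09899 ≈ 1.02821.
Total real return ≈ 2.8215%.

2.82%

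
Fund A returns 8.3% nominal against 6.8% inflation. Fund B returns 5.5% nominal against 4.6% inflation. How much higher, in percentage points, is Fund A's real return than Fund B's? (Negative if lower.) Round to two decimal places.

0.54

Fund A real return: 1.083/1.068 − 1 = 1.404%.
Fund B real return: 1.055/1.046 − 1 = 0.860%.
Difference: 1.404 − 0.860 = 0.544 pp.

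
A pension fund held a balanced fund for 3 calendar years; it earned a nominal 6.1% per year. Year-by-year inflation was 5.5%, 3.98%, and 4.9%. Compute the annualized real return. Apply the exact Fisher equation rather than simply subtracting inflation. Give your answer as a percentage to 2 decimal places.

1.25%

Cumulative inflation factor: 1.055 × 1.0398 × 1.049 ≈ 1.15074.
Nominal growth factor: 1.19439. Real growth factor = 1.19439 / 1.15074 ≈ 1.03793.
Annualized: 1.03793^(1/3) − 1 ≈ 0.01249.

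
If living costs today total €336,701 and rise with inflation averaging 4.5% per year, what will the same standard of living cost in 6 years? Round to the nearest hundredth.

€438,472.29

Cumulative price-level factor: (1+4.5%)^6 ≈ 1.3022601248.
Multiplying €336,701 by the price-level factor gives the future nominal sum.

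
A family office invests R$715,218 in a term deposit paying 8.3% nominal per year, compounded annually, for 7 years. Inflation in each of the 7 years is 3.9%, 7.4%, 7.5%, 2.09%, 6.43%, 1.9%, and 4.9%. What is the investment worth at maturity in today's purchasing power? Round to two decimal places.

Nominal value at maturity: R$715,218 × (1 + 8.3%)^7 ≈ R$1,249,791.69.
Price-level factor over 7 years: 1.039 × 1.074 × 1.075 × 1.0209 × 1.0643 × 1.019 × 1.049 ≈ 1.3932377440.
Dividing the nominal maturity value by the price-level factor gives the value in today's money.

R$897,041.22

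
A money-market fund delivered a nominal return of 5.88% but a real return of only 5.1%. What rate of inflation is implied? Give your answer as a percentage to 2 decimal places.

From (1+r_nom) = (1+r_real)(1+π), we get 1+π = (1 + 5.88%)/(1 + 5.1%) = 1.0588/1.051 ≈ 1.00742.
So π ≈ 0.7422%.

0.74%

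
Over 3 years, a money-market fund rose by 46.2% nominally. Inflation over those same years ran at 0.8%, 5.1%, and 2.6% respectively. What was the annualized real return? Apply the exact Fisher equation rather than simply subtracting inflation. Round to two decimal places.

Cumulative inflation factor: 1.008 × 1.051 × 1.026 ≈ 1.08695.
Nominal growth factor: 1.46200. Real growth factor = 1.46200 / 1.08695 ≈ 1.34504.
Annualized: 1.34504^(1/3) − 1 ≈ 0.10386.

10.39%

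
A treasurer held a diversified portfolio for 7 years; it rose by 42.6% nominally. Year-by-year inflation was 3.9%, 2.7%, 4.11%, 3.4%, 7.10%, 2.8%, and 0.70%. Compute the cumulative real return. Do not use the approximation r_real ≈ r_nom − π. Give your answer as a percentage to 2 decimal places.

Cumulative inflation factor: 1.039 × 1.027 × 1.0411 × 1.034 × 1.0710 × 1.028 × 1.0070 ≈ 1.27354.
Nominal growth factor: 1.42600. Real growth factor = 1.42600 / 1.27354 ≈ 1.11972.
Total real return ≈ 11.9718%.

11.97%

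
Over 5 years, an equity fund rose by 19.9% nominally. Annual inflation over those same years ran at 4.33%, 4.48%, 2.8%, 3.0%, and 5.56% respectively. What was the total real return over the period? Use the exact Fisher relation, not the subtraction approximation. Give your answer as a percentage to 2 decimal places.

-1.59%

Cumulative inflation factor: 1.0433 × 1.0448 × 1.028 × 1.030 × 1.0556 ≈ 1.21835.
Nominal growth factor: 1.19900. Real growth factor = 1.19900 / 1.21835 ≈ 0.98412.
Total real return ≈ -1.5882%.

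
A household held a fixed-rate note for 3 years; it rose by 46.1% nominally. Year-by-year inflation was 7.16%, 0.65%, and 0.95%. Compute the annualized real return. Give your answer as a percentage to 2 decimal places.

10.30%

Cumulative inflation factor: 1.0716 × 1.0065 × 1.0095 ≈ 1.08881.
Nominal growth factor: 1.46100. Real growth factor = 1.46100 / 1.08881 ≈ 1.34183.
Annualized: 1.34183^(1/3) − 1 ≈ 0.10298.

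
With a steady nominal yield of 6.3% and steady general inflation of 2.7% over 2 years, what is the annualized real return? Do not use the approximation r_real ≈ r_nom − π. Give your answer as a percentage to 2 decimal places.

With constant rates the annual real return is the same each year: (1+6.3%)/(1+2.7%) − 1 = 0.03505.

3.51%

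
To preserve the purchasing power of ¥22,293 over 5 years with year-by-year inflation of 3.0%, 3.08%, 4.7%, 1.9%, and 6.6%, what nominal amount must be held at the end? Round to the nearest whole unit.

Cumulative price-level factor: 1.030 × 1.0308 × 1.047 × 1.019 × 1.066 ≈ 1.2075071332.
The nominal amount required is ¥22,293 scaled up by that factor.

¥26,919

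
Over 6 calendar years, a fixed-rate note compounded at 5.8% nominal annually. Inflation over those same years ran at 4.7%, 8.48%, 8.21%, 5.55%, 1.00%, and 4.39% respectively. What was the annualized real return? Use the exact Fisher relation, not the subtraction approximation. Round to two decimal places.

0.42%

Cumulative inflation factor: 1.047 × 1.0848 × 1.0821 × 1.0555 × 1.0100 × 1.0439 ≈ 1.36774.
Nominal growth factor: 1.40254. Real growth factor = 1.40254 / 1.36774 ≈ 1.02544.
Annualized: 1.02544^(1/6) − 1 ≈ 0.00420.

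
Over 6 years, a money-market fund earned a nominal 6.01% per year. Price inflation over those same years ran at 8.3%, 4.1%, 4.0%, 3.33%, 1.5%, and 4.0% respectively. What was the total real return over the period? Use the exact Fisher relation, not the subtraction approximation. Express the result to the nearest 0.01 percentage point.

Cumulative inflation factor: 1.083 × 1.041 × 1.040 × 1.0333 × 1.015 × 1.040 ≈ 1.27891.
Nominal growth factor: 1.41932. Real growth factor = 1.41932 / 1.27891 ≈ 1.10979.
Total real return ≈ 10.9795%.

10.98%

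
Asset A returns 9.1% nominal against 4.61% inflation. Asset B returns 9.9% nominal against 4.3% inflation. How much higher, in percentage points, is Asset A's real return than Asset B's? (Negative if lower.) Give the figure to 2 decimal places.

Asset A real return: 1.091/1.0461 − 1 = 4.292%.
Asset B real return: 1.099/1.043 − 1 = 5.369%.
Difference: 4.292 − 5.369 = -1.077 pp.

-1.08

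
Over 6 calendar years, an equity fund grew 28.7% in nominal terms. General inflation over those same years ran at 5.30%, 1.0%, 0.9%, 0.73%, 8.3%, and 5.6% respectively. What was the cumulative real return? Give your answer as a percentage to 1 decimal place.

Cumulative inflation factor: 1.0530 × 1.010 × 1.009 × 1.0073 × 1.083 × 1.056 ≈ 1.23621.
Nominal growth factor: 1.28700. Real growth factor = 1.28700 / 1.23621 ≈ 1.04109.
Total real return ≈ 4.1086%.

4.1%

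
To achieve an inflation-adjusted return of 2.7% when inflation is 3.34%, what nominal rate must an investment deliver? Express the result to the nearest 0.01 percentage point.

6.13%

By the Fisher equation, 1 + r_nom = (1 + 2.7%)(1 + 3.34%) = 1.027 × 1.0334 = 1.0613018.
So r_nom = 6.13018%.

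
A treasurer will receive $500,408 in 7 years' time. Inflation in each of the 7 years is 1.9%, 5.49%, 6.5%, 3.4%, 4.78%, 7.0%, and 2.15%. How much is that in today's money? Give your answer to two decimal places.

$369,120.43

Price-level factor over 7 years: 1.019 × 1.0549 × 1.065 × 1.034 × 1.0478 × 1.070 × 1.0215 ≈ 1.3556768053.
Purchasing power today: $500,408 divided by that factor.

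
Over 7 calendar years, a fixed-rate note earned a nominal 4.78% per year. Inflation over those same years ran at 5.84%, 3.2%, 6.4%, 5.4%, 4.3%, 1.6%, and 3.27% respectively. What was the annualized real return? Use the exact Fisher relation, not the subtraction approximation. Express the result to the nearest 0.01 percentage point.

0.48%

Cumulative inflation factor: 1.0584 × 1.032 × 1.064 × 1.054 × 1.043 × 1.016 × 1.0327 ≈ 1.34049.
Nominal growth factor: 1.38659. Real growth factor = 1.38659 / 1.34049 ≈ 1.03439.
Annualized: 1.03439^(1/7) − 1 ≈ 0.00484.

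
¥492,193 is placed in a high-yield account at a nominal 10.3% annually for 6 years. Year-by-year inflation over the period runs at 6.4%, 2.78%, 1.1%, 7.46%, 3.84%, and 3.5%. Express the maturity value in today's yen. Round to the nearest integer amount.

Nominal value at maturity: ¥492,193 × (1 + 10.3%)^6 ≈ ¥886,316.
Price-level factor over 6 years: 1.064 × 1.0278 × 1.011 × 1.0746 × 1.0384 × 1.035 ≈ 1.2768893431.
The maturity value deflated by that factor is the answer in today's purchasing power.

¥694,121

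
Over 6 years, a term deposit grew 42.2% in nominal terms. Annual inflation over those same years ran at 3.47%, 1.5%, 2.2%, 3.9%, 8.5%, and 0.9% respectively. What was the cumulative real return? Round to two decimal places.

16.47%

Cumulative inflation factor: 1.0347 × 1.015 × 1.022 × 1.039 × 1.085 × 1.009 ≈ 1.22087.
Nominal growth factor: 1.42200. Real growth factor = 1.42200 / 1.22087 ≈ 1.16475.
Total real return ≈ 16.4747%.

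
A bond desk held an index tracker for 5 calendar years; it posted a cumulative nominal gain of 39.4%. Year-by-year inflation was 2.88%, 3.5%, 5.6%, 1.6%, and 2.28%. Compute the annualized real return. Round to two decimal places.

Cumulative inflation factor: 1.0288 × 1.035 × 1.056 × 1.016 × 1.0228 ≈ 1.16848.
Nominal growth factor: 1.39400. Real growth factor = 1.39400 / 1.16848 ≈ 1.19301.
Annualized: 1.19301^(1/5) − 1 ≈ 0.03593.

3.59%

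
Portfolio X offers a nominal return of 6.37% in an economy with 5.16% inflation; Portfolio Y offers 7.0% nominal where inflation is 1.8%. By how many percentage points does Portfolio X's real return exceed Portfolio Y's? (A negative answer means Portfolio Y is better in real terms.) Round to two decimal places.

Portfolio X real return: 1.0637/1.0516 − 1 = 1.151%.
Portfolio Y real return: 1.070/1.018 − 1 = 5.108%.
Difference: 1.151 − 5.108 = -3.957 pp.

-3.96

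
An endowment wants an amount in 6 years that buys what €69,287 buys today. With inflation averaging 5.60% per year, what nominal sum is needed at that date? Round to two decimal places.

Cumulative price-level factor: (1+5.60%)^6 ≈ 1.3867031727.
Multiplying €69,287 by the price-level factor gives the future nominal sum.

€96,080.50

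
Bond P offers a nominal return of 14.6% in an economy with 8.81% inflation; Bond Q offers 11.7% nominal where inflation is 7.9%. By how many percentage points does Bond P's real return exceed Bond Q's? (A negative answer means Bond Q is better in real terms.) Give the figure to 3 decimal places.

Bond P real return: 1.146/1.0881 − 1 = 5.3212%.
Bond Q real return: 1.117/1.079 − 1 = 3.5218%.
Difference: 5.3212 − 3.5218 = 1.7994 pp.

1.799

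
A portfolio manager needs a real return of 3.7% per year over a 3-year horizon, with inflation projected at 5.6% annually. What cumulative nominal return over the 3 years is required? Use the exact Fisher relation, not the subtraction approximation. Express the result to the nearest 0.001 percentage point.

Required annual nominal rate: (1+3.7%)(1+5.6%) − 1 = 9.5072%.
Cumulative over 3 years: (1 + 0.095072)^3 − 1 ≈ 0.31319.

31.319%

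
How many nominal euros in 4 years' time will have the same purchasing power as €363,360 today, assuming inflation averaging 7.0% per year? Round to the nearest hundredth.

Cumulative price-level factor: (1+7.0%)^4 = 1.31079601.
Multiplying €363,360 by the price-level factor gives the future nominal sum.

€476,290.84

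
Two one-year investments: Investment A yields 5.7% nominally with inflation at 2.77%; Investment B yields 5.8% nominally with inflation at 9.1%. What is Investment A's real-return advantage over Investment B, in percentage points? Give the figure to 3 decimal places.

Investment A real return: 1.057/1.0277 − 1 = 2.8510%.
Investment B real return: 1.058/1.091 − 1 = -3.0247%.
Difference: 2.8510 − (-3.0247) = 5.8757 pp.

5.876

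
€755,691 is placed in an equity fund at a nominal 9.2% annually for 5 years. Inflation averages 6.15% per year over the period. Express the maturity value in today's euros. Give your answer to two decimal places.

€870,677.76

Nominal value at maturity: €755,691 × (1 + 9.2%)^5 ≈ €1,173,430.69.
Price-level factor over 5 years: (1 + 6.15%)^5 ≈ 1.3477209906.
Dividing the nominal maturity value by the price-level factor gives the value in today's money.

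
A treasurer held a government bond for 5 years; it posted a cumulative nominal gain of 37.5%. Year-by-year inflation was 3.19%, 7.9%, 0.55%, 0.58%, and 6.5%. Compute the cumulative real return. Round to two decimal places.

Cumulative inflation factor: 1.0319 × 1.079 × 1.0055 × 1.0058 × 1.065 ≈ 1.19923.
Nominal growth factor: 1.37500. Real growth factor = 1.37500 / 1.19923 ≈ 1.14657.
Total real return ≈ 14.6569%.

14.66%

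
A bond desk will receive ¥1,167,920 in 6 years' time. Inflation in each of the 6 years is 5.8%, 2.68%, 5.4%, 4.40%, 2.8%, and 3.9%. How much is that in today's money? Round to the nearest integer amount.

Price-level factor over 6 years: 1.058 × 1.0268 × 1.054 × 1.0440 × 1.028 × 1.039 ≈ 1.2767953709.
Purchasing power today: ¥1,167,920 divided by that factor.

¥914,728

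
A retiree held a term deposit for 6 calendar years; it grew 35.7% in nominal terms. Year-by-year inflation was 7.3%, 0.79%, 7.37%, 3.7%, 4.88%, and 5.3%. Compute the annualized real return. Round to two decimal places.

Cumulative inflation factor: 1.073 × 1.0079 × 1.0737 × 1.037 × 1.0488 × 1.053 ≈ 1.32984.
Nominal growth factor: 1.35700. Real growth factor = 1.35700 / 1.32984 ≈ 1.02042.
Annualized: 1.02042^(1/6) − 1 ≈ 0.00338.

0.34%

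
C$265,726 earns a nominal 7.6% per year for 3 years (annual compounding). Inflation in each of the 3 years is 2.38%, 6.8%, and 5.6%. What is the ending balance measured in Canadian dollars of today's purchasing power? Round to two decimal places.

C$286,695.30

Nominal value at maturity: C$265,726 × (1 + 7.6%)^3 ≈ C$331,032.68.
Price-level factor over 3 years: 1.0238 × 1.068 × 1.056 = 1.1546498304.
Dividing the nominal maturity value by the price-level factor gives the value in today's money.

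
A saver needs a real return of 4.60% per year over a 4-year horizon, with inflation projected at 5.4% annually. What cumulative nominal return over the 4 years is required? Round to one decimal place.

47.7%

Required annual nominal rate: (1+4.60%)(1+5.4%) − 1 = 10.2484%.
Cumulative over 4 years: (1 + 0.102484)^4 − 1 ≈ 0.47737.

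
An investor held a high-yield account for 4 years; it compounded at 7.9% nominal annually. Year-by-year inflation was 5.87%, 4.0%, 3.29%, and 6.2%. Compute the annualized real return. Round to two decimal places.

Cumulative inflation factor: 1.0587 × 1.040 × 1.0329 × 1.062 ≈ 1.20778.
Nominal growth factor: 1.35546. Real growth factor = 1.35546 / 1.20778 ≈ 1.12227.
Annualized: 1.12227^(1/4) − 1 ≈ 0.02926.

2.93%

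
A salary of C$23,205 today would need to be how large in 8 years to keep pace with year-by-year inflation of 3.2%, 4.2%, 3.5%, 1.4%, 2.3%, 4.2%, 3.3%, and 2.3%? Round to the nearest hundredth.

Cumulative price-level factor: 1.032 × 1.042 × 1.035 × 1.014 × 1.023 × 1.042 × 1.033 × 1.023 ≈ 1.2712911654.
The nominal amount required is C$23,205 scaled up by that factor.

C$29,500.31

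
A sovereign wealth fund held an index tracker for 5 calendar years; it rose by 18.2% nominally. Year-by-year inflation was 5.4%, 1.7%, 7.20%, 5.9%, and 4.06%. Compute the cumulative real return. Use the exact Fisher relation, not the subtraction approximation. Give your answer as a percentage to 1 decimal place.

-6.7%

Cumulative inflation factor: 1.054 × 1.017 × 1.0720 × 1.059 × 1.0406 ≈ 1.26630.
Nominal growth factor: 1.18200. Real growth factor = 1.18200 / 1.26630 ≈ 0.93343.
Total real return ≈ -6.6571%.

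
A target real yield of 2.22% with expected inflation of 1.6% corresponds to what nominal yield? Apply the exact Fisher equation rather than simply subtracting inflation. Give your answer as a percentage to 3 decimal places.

3.856%

By the Fisher equation, 1 + r_nom = (1 + 2.22%)(1 + 1.6%) = 1.0222 × 1.016 = 1.0385552.
So r_nom = 3.85552%.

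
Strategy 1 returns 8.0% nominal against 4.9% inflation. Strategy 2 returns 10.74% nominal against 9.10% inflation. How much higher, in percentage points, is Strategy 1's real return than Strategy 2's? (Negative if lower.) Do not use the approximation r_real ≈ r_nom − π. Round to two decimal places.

1.45

Strategy 1 real return: 1.080/1.049 − 1 = 2.955%.
Strategy 2 real return: 1.1074/1.0910 − 1 = 1.503%.
Difference: 2.955 − 1.503 = 1.452 pp.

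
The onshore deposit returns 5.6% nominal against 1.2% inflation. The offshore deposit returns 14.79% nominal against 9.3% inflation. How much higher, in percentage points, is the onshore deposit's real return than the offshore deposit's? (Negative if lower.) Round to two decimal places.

The onshore deposit real return: 1.056/1.012 − 1 = 4.348%.
The offshore deposit real return: 1.1479/1.093 − 1 = 5.023%.
Difference: 4.348 − 5.023 = -0.675 pp.

-0.68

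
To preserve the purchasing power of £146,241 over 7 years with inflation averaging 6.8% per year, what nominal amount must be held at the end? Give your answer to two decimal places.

£231,775.71

Cumulative price-level factor: (1+6.8%)^7 ≈ 1.5848886996.
The nominal amount required is £146,241 scaled up by that factor.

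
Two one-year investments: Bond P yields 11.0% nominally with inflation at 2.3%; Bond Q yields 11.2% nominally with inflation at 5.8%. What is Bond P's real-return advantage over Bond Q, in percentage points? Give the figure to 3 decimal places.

3.400

Bond P real return: 1.110/1.023 − 1 = 8.5044%.
Bond Q real return: 1.112/1.058 − 1 = 5.1040%.
Difference: 8.5044 − 5.1040 = 3.4004 pp.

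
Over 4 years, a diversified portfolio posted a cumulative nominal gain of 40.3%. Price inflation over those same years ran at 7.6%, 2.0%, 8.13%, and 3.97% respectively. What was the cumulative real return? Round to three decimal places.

Cumulative inflation factor: 1.076 × 1.020 × 1.0813 × 1.0397 ≈ 1.23386.
Nominal growth factor: 1.40300. Real growth factor = 1.40300 / 1.23386 ≈ 1.13708.
Total real return ≈ 13.7080%.

13.708%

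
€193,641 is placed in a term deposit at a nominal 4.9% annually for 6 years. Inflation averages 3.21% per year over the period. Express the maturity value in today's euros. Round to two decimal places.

Nominal value at maturity: €193,641 × (1 + 4.9%)^6 ≈ €258,018.14.
Price-level factor over 6 years: (1 + 3.21%)^6 ≈ 1.2087338050.
Dividing the nominal maturity value by the price-level factor gives the value in today's money.

€213,461.51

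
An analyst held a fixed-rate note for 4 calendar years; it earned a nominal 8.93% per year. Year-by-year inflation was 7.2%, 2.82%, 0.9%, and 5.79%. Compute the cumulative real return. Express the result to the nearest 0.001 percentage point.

19.669%

Cumulative inflation factor: 1.072 × 1.0282 × 1.009 × 1.0579 ≈ 1.17654.
Nominal growth factor: 1.40796. Real growth factor = 1.40796 / 1.17654 ≈ 1.19669.
Total real return ≈ 19.6691%.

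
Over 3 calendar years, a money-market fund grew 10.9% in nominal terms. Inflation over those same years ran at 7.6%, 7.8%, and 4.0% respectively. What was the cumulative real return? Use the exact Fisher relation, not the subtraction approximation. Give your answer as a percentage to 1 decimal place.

Cumulative inflation factor: 1.076 × 1.078 × 1.040 ≈ 1.20633.
Nominal growth factor: 1.10900. Real growth factor = 1.10900 / 1.20633 ≈ 0.91932.
Total real return ≈ -8.0679%.

-8.1%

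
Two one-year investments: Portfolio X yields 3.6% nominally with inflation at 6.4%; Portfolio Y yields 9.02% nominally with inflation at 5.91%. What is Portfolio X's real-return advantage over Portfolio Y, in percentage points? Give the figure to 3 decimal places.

Portfolio X real return: 1.036/1.064 − 1 = -2.6316%.
Portfolio Y real return: 1.0902/1.0591 − 1 = 2.9365%.
Difference: -2.6316 − 2.9365 = -5.5681 pp.

-5.568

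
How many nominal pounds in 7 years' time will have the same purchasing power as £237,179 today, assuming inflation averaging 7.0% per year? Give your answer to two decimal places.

Cumulative price-level factor: (1+7.0%)^7 ≈ 1.6057814765.
The nominal amount required is £237,179 scaled up by that factor.

£380,857.64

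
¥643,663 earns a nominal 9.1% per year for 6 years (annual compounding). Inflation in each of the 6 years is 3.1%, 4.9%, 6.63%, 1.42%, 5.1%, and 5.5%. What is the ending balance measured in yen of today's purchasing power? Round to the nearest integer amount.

¥836,979

Nominal value at maturity: ¥643,663 × (1 + 9.1%)^6 ≈ ¥1,085,443.
Price-level factor over 6 years: 1.031 × 1.049 × 1.0663 × 1.0142 × 1.051 × 1.055 ≈ 1.2968577585.
Dividing the nominal maturity value by the price-level factor gives the value in today's money.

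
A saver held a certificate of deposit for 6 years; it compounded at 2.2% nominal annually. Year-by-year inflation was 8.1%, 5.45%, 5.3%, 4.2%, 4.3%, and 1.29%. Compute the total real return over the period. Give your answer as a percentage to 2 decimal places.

Cumulative inflation factor: 1.081 × 1.0545 × 1.053 × 1.042 × 1.043 × 1.0129 ≈ 1.32135.
Nominal growth factor: 1.13948. Real growth factor = 1.13948 / 1.32135 ≈ 0.86236.
Total real return ≈ -13.7645%.

-13.76%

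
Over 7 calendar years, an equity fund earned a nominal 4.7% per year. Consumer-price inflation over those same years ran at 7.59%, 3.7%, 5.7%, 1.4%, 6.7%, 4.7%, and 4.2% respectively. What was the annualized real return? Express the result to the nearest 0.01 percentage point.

-0.13%

Cumulative inflation factor: 1.0759 × 1.037 × 1.057 × 1.014 × 1.067 × 1.047 × 1.042 ≈ 1.39201.
Nominal growth factor: 1.37920. Real growth factor = 1.37920 / 1.39201 ≈ 0.99080.
Annualized: 0.99080^(1/7) − 1 ≈ -0.00132.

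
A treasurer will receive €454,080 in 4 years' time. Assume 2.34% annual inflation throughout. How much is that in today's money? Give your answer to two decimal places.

Price-level factor over 4 years: (1 + 2.34%)^4 ≈ 1.0969369114.
Purchasing power today: €454,080 divided by that factor.

€413,952.70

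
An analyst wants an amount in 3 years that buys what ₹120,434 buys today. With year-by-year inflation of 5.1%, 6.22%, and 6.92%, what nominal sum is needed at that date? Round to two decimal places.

Cumulative price-level factor: 1.051 × 1.0622 × 1.0692 ≈ 1.1936251562.
Multiplying ₹120,434 by the price-level factor gives the future nominal sum.

₹143,753.05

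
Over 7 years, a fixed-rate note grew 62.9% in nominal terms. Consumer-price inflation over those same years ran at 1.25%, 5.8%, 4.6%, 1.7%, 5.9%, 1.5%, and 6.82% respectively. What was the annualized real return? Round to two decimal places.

Cumulative inflation factor: 1.0125 × 1.058 × 1.046 × 1.017 × 1.059 × 1.015 × 1.0682 ≈ 1.30842.
Nominal growth factor: 1.62900. Real growth factor = 1.62900 / 1.30842 ≈ 1.24501.
Annualized: 1.24501^(1/7) − 1 ≈ 0.03180.

3.18%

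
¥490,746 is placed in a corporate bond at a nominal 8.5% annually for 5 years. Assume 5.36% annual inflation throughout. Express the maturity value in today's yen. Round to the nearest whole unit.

¥568,364

Nominal value at maturity: ¥490,746 × (1 + 8.5%)^5 ≈ ¥737,914.
Price-level factor over 5 years: (1 + 5.36%)^5 ≈ 1.2983112185.
The maturity value deflated by that factor is the answer in today's purchasing power.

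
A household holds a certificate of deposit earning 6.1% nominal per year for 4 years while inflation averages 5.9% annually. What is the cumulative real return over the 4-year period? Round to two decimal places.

The annual real rate is (1+6.1%)/(1+5.9%) − 1 = 0.1889%.
Compounded over 4 years: (1 + 0.001889)^4 − 1 ≈ 0.00758.

0.76%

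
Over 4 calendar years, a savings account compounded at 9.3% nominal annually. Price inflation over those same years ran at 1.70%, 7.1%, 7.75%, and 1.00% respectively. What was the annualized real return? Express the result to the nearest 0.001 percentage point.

Cumulative inflation factor: 1.0170 × 1.071 × 1.0775 × 1.0100 ≈ 1.18536.
Nominal growth factor: 1.42719. Real growth factor = 1.42719 / 1.18536 ≈ 1.20401.
Annualized: 1.20401^(1/4) − 1 ≈ 0.04751.

4.751%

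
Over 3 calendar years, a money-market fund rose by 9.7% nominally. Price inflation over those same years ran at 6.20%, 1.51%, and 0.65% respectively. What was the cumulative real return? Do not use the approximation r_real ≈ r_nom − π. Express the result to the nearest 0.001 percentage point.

1.102%

Cumulative inflation factor: 1.0620 × 1.0151 × 1.0065 ≈ 1.08504.
Nominal growth factor: 1.09700. Real growth factor = 1.09700 / 1.08504 ≈ 1.01102.
Total real return ≈ 1.1019%.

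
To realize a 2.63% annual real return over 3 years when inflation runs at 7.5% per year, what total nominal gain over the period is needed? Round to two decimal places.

Required annual nominal rate: (1+2.63%)(1+7.5%) − 1 = 10.32725%.
Cumulative over 3 years: (1 + 0.1032725)^3 − 1 ≈ 0.34291.

34.29%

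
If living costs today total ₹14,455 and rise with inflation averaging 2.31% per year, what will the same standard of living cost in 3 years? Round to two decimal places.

₹15,480.05

Cumulative price-level factor: (1+2.31%)^3 ≈ 1.0709131564.
Multiplying ₹14,455 by the price-level factor gives the future nominal sum.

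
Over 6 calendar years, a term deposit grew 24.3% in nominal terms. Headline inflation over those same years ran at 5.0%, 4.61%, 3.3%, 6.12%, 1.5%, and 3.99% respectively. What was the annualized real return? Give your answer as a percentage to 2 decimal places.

-0.37%

Cumulative inflation factor: 1.050 × 1.0461 × 1.033 × 1.0612 × 1.015 × 1.0399 ≈ 1.27092.
Nominal growth factor: 1.24300. Real growth factor = 1.24300 / 1.27092 ≈ 0.97803.
Annualized: 0.97803^(1/6) − 1 ≈ -0.00370.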